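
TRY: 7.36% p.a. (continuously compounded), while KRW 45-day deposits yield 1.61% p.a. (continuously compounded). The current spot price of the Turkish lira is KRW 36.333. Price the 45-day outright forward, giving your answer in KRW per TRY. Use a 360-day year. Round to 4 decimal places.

36.0728

T = 45/360 years.
KRW growth factor: e^(0.0161×45/360) = 1.00201453.
TRY growth factor: e^(0.0736×45/360) = 1.00924245.
CIP: F = S · (grow KRW)/(grow TRY) = 36.333 × 1.00201453/1.00924245 = 36.072793 KRW per TRY.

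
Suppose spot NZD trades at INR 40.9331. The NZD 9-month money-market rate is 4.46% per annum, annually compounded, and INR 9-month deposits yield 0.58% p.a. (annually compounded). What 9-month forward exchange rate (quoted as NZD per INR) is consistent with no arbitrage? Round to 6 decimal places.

T = 9/12 years.
Growth of 1 INR over T: (1 + 0.0058)^(9/12) = 1.0043469.
Growth of 1 NZD over T: (1 + 0.0446)^(9/12) = 1.0332669.
So F = 40.9331 × 1.0043469 / 1.0332669 = 39.78743 (INR/NZD).
Invert for NZD per INR: 1 / 39.78743 = 0.025134.

0.025134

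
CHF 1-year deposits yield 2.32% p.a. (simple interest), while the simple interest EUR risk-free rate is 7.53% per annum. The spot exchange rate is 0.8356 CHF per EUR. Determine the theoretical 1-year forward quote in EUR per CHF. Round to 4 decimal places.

1.2577

T = 1 year.
Growth of 1 CHF over T: 1 + 0.0232×1 = 1.023200.
EUR accumulates by 1 + 0.0753×1 = 1.075300.
CIP: F = S · (grow CHF)/(grow EUR) = 0.8356 × 1.023200/1.075300 = 0.7951138 CHF per EUR.
Quoted the other way: 1/0.7951138 = 1.2577 EUR per CHF.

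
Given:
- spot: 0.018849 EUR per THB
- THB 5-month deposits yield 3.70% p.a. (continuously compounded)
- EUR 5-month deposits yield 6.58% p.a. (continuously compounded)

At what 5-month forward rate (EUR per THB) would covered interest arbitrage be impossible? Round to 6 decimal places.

0.019077

T = 5/12 years.
EUR growth factor: e^(0.0658×5/12) = 1.027796.
THB accumulates by e^(0.0370×5/12) = 1.0155361.
Forward (EUR per THB) = 0.018849 × 1.027796 / 1.0155361 = 0.01907655.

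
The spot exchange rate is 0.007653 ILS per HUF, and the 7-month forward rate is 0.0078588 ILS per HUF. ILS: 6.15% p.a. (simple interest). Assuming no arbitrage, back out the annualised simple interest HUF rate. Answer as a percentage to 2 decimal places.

1.50%

T = 7/12 years.
By CIP, F/S equals the ILS-to-HUF growth ratio: 0.0078588/0.007653 = 1.0268914.
The ILS side grows by 1 + 0.0615×7/12 = 1.035875.
Hence g_HUF = 1.0087483.
r = (1.0087483 − 1)/(7/12) = 0.014997 → 1.50%.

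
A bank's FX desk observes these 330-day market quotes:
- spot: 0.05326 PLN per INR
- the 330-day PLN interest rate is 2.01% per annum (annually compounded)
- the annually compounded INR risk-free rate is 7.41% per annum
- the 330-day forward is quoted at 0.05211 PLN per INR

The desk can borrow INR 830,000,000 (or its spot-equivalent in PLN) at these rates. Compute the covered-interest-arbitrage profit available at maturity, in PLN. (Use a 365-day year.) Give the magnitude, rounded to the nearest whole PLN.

T = 330/365 years.
Invest the INR and cover forward: 830,000,000 × 1.0667627099 × 0.05211 = PLN 46,138,873.99.
Convert at spot and invest in PLN: 830,000,000 × 0.05326 × 1.0181552171 = PLN 45,008,365.90.
The quoted forward overvalues INR, so borrow PLN, buy INR at spot, deposit the INR at 7.41%, and sell the proceeds forward at 0.05211.
Arbitrage profit = |46,138,873.99 − 45,008,365.90| = PLN 1,130,508.

PLN 1,130,508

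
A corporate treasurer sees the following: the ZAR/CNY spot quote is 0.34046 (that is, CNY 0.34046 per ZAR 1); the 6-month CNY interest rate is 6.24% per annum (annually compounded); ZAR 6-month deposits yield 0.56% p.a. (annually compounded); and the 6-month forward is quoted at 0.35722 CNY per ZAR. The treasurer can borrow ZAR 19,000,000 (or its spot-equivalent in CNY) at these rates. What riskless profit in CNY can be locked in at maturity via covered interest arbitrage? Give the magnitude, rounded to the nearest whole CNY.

T = 6/12 years.
Invest the ZAR and cover forward: 19,000,000 × 1.002796091 × 0.35722 = CNY 6,806,157.57.
Convert at spot and invest in CNY: 19,000,000 × 0.34046 × 1.030727898 = CNY 6,667,510.78.
The quoted forward overvalues ZAR, so borrow CNY, buy ZAR at spot, deposit the ZAR at 0.56%, and sell the proceeds forward at 0.35722.
The gap between the two covered legs is CNY 138,647.

CNY 138,647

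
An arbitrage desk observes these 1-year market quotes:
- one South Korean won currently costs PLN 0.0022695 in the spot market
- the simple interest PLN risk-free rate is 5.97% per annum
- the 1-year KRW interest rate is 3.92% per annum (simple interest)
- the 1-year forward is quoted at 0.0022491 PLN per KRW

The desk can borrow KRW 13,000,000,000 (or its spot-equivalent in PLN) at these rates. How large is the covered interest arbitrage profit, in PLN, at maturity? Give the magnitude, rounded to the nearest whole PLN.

PLN 880,418

T = 1 year.
Invest the KRW and cover forward: 13,000,000,000 × 1.039200 × 0.0022491 = PLN 30,384,441.36.
Convert at spot and invest in PLN: 13,000,000,000 × 0.0022695 × 1.059700 = PLN 31,264,858.95.
The quoted forward undervalues KRW, so borrow KRW, convert to PLN at spot, deposit the PLN at 5.97%, and buy KRW forward at 0.0022491 to cover the loan.
The gap between the two covered legs is PLN 880,418.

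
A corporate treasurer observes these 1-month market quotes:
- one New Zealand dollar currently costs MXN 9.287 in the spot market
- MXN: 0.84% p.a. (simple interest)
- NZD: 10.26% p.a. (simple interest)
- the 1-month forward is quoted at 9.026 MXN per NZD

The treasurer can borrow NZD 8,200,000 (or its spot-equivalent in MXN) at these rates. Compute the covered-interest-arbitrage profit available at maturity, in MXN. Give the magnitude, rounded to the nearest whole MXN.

T = 1/12 years.
Invest the NZD and cover forward: 8,200,000 × 1.008550 × 9.026 = MXN 74,646,012.86.
Convert at spot and invest in MXN: 8,200,000 × 9.287 × 1.000700 = MXN 76,206,707.38.
The quoted forward undervalues NZD, so borrow NZD, convert to MXN at spot, deposit the MXN at 0.84%, and buy NZD forward at 9.026 to cover the loan.
Profit = 76,206,707.38 − 74,646,012.86 = MXN 1,560,695.

MXN 1,560,695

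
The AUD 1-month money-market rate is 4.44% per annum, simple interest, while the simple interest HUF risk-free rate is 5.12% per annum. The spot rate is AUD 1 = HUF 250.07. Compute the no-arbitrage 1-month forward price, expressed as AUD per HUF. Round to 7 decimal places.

T = 1/12 years.
Growth of 1 HUF over T: 1 + 0.0512×1/12 = 1.0042667.
AUD accumulates by 1 + 0.0444×1/12 = 1.003700.
Forward (HUF per AUD) = 250.07 × 1.0042667 / 1.003700 = 250.2112.
Quoted the other way: 1/250.2112 = 0.0039966 AUD per HUF.

0.0039966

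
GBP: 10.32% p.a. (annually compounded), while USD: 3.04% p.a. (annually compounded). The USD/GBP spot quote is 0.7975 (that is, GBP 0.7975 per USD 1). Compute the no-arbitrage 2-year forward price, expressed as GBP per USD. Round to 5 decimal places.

0.91417

T = 2 years.
GBP accumulates by (1 + 0.1032)^2 = 1.2170502.
USD growth factor: (1 + 0.0304)^2 = 1.0617242.
CIP: F = S · (grow GBP)/(grow USD) = 0.7975 × 1.2170502/1.0617242 = 0.9141711 GBP per USD.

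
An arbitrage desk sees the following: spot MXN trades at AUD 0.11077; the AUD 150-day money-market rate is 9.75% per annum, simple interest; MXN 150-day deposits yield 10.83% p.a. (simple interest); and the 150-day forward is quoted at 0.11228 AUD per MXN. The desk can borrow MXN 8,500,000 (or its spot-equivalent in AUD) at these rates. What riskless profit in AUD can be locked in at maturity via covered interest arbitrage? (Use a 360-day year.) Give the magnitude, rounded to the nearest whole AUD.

T = 150/360 years.
Route A — deposit MXN, sell forward: 8,500,000 × 1.045125 × 0.11228 = AUD 997,446.40.
Route B — convert at spot, deposit AUD: 8,500,000 × 0.11077 × 1.040625 = AUD 979,795.27.
The quoted forward overvalues MXN, so borrow AUD, buy MXN at spot, deposit the MXN at 10.83%, and sell the proceeds forward at 0.11228.
Profit = 997,446.40 − 979,795.27 = AUD 17,651.

AUD 17,651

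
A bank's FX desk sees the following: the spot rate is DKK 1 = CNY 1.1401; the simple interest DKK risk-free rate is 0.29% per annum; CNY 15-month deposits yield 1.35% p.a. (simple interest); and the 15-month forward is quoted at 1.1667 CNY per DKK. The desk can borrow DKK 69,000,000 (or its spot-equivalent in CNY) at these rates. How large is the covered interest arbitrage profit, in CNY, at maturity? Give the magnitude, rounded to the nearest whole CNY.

CNY 799,717

T = 15/12 years.
Route A — deposit DKK, sell forward: 69,000,000 × 1.003625 × 1.1667 = CNY 80,794,120.84.
Route B — convert at spot, deposit CNY: 69,000,000 × 1.1401 × 1.016875 = CNY 79,994,403.94.
The quoted forward overvalues DKK, so borrow CNY, buy DKK at spot, deposit the DKK at 0.29%, and sell the proceeds forward at 1.1667.
Arbitrage profit = |80,794,120.84 − 79,994,403.94| = CNY 799,717.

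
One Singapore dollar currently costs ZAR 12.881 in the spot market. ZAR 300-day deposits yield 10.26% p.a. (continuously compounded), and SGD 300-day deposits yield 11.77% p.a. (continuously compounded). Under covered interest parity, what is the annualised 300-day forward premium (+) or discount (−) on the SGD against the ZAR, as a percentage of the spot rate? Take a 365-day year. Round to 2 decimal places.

-1.50%

T = 300/365 years.
F = S · g_ZAR/g_SGD = 12.881 × 1.0879865/1.1015736 = 12.722122.
(F − S)/S ÷ T = (12.722122 − 12.881)/12.881/(300/365) = -0.015007 → -1.50%.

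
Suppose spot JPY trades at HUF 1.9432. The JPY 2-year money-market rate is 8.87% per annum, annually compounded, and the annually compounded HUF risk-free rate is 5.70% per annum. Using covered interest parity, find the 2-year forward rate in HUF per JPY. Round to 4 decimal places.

1.8317

T = 2 years.
HUF growth factor: (1 + 0.0570)^2 = 1.117249.
JPY accumulates by (1 + 0.0887)^2 = 1.1852677.
Forward (HUF per JPY) = 1.9432 × 1.117249 / 1.1852677 = 1.831686.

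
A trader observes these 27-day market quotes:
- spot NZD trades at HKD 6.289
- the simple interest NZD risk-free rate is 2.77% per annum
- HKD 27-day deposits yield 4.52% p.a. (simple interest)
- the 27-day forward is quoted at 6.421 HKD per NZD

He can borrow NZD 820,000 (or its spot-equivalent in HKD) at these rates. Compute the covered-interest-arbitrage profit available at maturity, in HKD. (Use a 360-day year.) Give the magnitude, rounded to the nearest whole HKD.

T = 27/360 years.
Keep in NZD, deliver into the forward: 820,000·1.0020775·6.421 = HKD 5,276,158.49.
Swap to HKD now, deposit: 820,000·6.289·1.003390 = HKD 5,174,462.16.
The quoted forward overvalues NZD, so borrow HKD, buy NZD at spot, deposit the NZD at 2.77%, and sell the proceeds forward at 6.421.
The gap between the two covered legs is HKD 101,696.

HKD 101,696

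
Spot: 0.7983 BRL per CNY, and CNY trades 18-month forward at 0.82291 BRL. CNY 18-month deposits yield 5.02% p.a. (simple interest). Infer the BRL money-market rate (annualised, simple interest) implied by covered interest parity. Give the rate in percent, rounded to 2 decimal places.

T = 18/12 years.
F/S = 0.82291/0.7983 = 1.0308280 = (growth of BRL) / (growth of CNY).
The CNY side grows by 1 + 0.0502×18/12 = 1.075300.
Hence g_BRL = 1.1084493.
r = (1.1084493 − 1)/(18/12) = 0.072300 → 7.23%.

7.23%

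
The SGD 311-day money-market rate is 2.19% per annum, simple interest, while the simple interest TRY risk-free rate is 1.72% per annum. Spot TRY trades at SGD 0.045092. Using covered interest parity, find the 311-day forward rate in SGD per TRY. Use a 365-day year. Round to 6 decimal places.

0.045270

T = 311/365 years.
SGD growth factor: 1 + 0.0219×311/365 = 1.018660.
TRY accumulates by 1 + 0.0172×311/365 = 1.0146553.
So F = 0.045092 × 1.018660 / 1.0146553 = 0.04526997 (SGD/TRY).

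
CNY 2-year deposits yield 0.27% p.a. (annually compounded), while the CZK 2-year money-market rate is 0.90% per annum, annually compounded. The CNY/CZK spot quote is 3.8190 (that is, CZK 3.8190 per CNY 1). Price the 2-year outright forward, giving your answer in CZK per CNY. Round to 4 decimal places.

T = 2 years.
CZK growth factor: (1 + 0.0090)^2 = 1.018081.
CNY growth factor: (1 + 0.0027)^2 = 1.0054073.
CIP: F = S · (grow CZK)/(grow CNY) = 3.819 × 1.018081/1.0054073 = 3.867141 CZK per CNY.

3.8671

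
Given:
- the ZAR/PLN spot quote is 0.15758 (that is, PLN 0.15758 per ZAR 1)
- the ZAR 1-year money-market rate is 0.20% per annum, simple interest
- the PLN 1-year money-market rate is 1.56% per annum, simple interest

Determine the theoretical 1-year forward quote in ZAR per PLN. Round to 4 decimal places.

T = 1 year.
PLN accumulates by 1 + 0.0156×1 = 1.015600.
Growth of 1 ZAR over T: 1 + 0.0020×1 = 1.002000.
Forward (PLN per ZAR) = 0.15758 × 1.015600 / 1.002000 = 0.1597188.
Invert for ZAR per PLN: 1 / 0.1597188 = 6.2610.

6.2610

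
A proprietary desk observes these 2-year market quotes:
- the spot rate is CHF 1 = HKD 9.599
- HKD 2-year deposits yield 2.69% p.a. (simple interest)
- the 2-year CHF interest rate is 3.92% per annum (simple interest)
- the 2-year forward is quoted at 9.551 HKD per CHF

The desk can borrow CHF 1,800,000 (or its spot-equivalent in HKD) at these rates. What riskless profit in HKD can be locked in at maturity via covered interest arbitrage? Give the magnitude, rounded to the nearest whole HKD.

HKD 331,870

T = 2 years.
Route A — deposit CHF, sell forward: 1,800,000 × 1.078400 × 9.551 = HKD 18,539,637.12.
Route B — convert at spot, deposit HKD: 1,800,000 × 9.599 × 1.053800 = HKD 18,207,767.16.
The quoted forward overvalues CHF, so borrow HKD, buy CHF at spot, deposit the CHF at 3.92%, and sell the proceeds forward at 9.551.
Arbitrage profit = |18,539,637.12 − 18,207,767.16| = HKD 331,870.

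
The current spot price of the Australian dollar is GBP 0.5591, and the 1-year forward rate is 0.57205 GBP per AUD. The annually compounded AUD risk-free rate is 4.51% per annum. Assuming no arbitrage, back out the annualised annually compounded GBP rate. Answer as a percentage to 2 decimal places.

T = 1 year.
CIP gives F = S · g_GBP/g_AUD, so g_GBP/g_AUD = 0.57205/0.5591 = 1.0231622.
AUD growth factor: (1 + 0.0451)^1 = 1.045100.
That pins the GBP growth at 1.0693068.
Annualise: 1.0693068^(1/1) − 1 = 0.069307 = 6.93%.

6.93%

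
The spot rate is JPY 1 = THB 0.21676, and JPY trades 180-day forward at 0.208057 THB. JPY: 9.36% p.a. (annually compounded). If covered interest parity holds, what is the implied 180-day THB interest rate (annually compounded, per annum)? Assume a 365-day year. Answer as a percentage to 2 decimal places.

T = 180/365 years.
CIP gives F = S · g_THB/g_JPY, so g_THB/g_JPY = 0.208057/0.21676 = 0.9598496.
The JPY side grows by (1 + 0.0936)^(180/365) = 1.0451126.
So the THB growth factor = 1.0031509.
Annualise: 1.0031509^(365/180) − 1 = 0.006400 = 0.64%.

0.64%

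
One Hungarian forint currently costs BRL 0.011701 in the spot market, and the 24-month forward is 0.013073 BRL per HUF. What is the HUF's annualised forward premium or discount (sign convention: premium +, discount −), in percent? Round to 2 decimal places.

+5.86%

T = 2 years.
(F − S)/S = (0.013073 − 0.011701)/0.011701 = 0.1172549.
Annualise by dividing by T: 0.1172549 / 2 = 0.058627 → 5.86%.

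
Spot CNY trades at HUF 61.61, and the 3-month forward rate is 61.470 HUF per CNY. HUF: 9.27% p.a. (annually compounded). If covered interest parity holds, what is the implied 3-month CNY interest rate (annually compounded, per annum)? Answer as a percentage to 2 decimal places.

10.27%

T = 3/12 years.
By CIP, F/S equals the HUF-to-CNY growth ratio: 61.47/61.61 = 0.9977276.
The HUF side grows by (1 + 0.0927)^(3/12) = 1.0224103.
Hence g_CNY = 1.0247389.
r = 1.0247389^(12/3) − 1 = 0.102689 → 10.27%.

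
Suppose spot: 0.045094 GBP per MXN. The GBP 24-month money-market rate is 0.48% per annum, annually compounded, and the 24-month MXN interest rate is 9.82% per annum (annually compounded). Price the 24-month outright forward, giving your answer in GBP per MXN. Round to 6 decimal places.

T = 2 years.
GBP accumulates by (1 + 0.0048)^2 = 1.009623.
MXN accumulates by (1 + 0.0982)^2 = 1.2060432.
CIP: F = S · (grow GBP)/(grow MXN) = 0.045094 × 1.009623/1.2060432 = 0.03774984 GBP per MXN.

0.037750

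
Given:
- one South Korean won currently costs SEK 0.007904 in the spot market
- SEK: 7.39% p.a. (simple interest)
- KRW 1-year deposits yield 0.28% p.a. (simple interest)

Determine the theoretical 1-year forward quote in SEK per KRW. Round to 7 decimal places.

T = 1 year.
SEK growth factor: 1 + 0.0739×1 = 1.073900.
KRW growth factor: 1 + 0.0028×1 = 1.002800.
CIP: F = S · (grow SEK)/(grow KRW) = 0.007904 × 1.073900/1.002800 = 0.008464405 SEK per KRW.

0.0084644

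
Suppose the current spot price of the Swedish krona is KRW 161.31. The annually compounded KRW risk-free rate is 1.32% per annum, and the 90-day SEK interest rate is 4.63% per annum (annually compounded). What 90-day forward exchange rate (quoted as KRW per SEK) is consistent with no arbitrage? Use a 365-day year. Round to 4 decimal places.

T = 90/365 years.
KRW growth factor: (1 + 0.0132)^(90/365) = 1.003238733.
SEK growth factor: (1 + 0.0463)^(90/365) = 1.011222538.
So F = 161.31 × 1.003238733 / 1.011222538 = 160.036425 (KRW/SEK).

160.0364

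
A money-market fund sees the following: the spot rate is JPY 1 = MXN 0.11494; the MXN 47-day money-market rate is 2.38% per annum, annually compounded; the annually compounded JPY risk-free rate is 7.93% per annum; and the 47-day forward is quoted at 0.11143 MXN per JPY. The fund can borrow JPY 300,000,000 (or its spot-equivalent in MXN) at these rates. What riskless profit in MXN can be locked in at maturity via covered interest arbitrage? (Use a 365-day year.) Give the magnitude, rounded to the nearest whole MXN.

MXN 827,484

T = 47/365 years.
Invest the JPY and cover forward: 300,000,000 × 1.0098750039 × 0.11143 = MXN 33,759,111.51.
Convert at spot and invest in MXN: 300,000,000 × 0.11494 × 1.0030333479 = MXN 34,586,595.90.
The quoted forward undervalues JPY, so borrow JPY, convert to MXN at spot, deposit the MXN at 2.38%, and buy JPY forward at 0.11143 to cover the loan.
Profit = 34,586,595.90 − 33,759,111.51 = MXN 827,484.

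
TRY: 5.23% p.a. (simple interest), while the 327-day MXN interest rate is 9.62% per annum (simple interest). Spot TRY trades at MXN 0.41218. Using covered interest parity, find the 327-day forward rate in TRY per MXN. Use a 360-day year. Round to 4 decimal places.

2.3372

T = 327/360 years.
MXN growth factor: 1 + 0.0962×327/360 = 1.0873817.
Growth of 1 TRY over T: 1 + 0.0523×327/360 = 1.0475058.
So F = 0.41218 × 1.0873817 / 1.0475058 = 0.4278707 (MXN/TRY).
Quoted the other way: 1/0.4278707 = 2.3372 TRY per MXN.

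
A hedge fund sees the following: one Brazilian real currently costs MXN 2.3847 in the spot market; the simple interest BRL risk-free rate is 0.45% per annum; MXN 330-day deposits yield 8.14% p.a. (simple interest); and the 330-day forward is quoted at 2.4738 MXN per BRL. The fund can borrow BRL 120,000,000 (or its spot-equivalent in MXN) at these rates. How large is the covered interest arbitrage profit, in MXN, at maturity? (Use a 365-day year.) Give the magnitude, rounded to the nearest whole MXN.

MXN 9,160,346

T = 330/365 years.
Route A — deposit BRL, sell forward: 120,000,000 × 1.00406849315 × 2.4738 = MXN 298,063,756.60.
Route B — convert at spot, deposit MXN: 120,000,000 × 2.3847 × 1.07359452055 = MXN 307,224,102.38.
The quoted forward undervalues BRL, so borrow BRL, convert to MXN at spot, deposit the MXN at 8.14%, and buy BRL forward at 2.4738 to cover the loan.
Arbitrage profit = |298,063,756.60 − 307,224,102.38| = MXN 9,160,346.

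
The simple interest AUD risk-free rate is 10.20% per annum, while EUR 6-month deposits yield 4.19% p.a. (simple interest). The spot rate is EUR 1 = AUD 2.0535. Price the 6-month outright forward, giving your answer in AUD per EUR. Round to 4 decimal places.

2.1139

T = 6/12 years.
Growth of 1 AUD over T: 1 + 0.1020×6/12 = 1.051000.
EUR accumulates by 1 + 0.0419×6/12 = 1.020950.
CIP: F = S · (grow AUD)/(grow EUR) = 2.0535 × 1.051000/1.020950 = 2.113941 AUD per EUR.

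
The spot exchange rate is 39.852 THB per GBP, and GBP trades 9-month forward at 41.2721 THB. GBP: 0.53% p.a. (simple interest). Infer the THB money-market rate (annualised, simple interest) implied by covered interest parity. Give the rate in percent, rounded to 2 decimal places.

5.30%

T = 9/12 years.
CIP gives F = S · g_THB/g_GBP, so g_THB/g_GBP = 41.2721/39.852 = 1.0356343.
GBP growth factor: 1 + 0.0053×9/12 = 1.003975.
So the THB growth factor = 1.0397509.
(1.0397509 − 1)/T = 0.053001, i.e. 5.30%.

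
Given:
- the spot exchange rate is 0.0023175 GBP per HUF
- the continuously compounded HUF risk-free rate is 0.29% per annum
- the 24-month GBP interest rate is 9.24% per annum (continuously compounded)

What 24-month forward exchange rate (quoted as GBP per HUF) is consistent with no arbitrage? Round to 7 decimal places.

T = 2 years.
Growth of 1 GBP over T: e^(0.0924×2) = 1.2029778.
HUF growth factor: e^(0.0029×2) = 1.0058169.
Forward (GBP per HUF) = 0.0023175 × 1.2029778 / 1.0058169 = 0.002771778.

0.0027718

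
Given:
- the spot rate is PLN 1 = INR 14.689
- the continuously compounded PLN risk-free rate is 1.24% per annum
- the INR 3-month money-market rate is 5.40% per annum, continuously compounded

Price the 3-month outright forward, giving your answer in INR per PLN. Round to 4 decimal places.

T = 3/12 years.
Growth of 1 INR over T: e^(0.0540×3/12) = 1.01359154.
Growth of 1 PLN over T: e^(0.0124×3/12) = 1.00310481.
CIP: F = S · (grow INR)/(grow PLN) = 14.689 × 1.01359154/1.00310481 = 14.842563 INR per PLN.

14.8426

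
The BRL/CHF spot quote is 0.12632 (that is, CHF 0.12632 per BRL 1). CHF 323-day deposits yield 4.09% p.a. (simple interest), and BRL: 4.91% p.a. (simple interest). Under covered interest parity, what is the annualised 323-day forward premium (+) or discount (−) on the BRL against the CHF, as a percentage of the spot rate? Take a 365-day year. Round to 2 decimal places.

T = 323/365 years.
No-arbitrage forward: 0.12632 × 1.0361937 / 1.0434501 = 0.12544154 CHF/BRL.
Annualised premium = (F − S)/S × (1/T) = (0.12544154 − 0.12632)/0.12632 ÷ (323/365) = -0.79%.

-0.79%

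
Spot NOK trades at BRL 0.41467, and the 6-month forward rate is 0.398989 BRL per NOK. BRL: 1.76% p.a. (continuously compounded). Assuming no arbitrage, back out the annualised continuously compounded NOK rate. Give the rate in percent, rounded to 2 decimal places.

9.47%

T = 6/12 years.
By CIP, F/S equals the BRL-to-NOK growth ratio: 0.398989/0.41467 = 0.9621844.
The BRL side grows by e^(0.0176×6/12) = 1.0088388.
That pins the NOK growth at 1.048488.
r = ln(1.048488)/(6/12) = 0.094698 → 9.47%.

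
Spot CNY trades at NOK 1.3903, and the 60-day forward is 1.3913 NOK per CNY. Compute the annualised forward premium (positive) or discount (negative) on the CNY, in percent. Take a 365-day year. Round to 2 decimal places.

T = 60/365 years.
(F − S)/S = (1.3913 − 1.3903)/1.3903 = 0.0007193.
Annualise by dividing by T: 0.0007193 / (60/365) = 0.004376 → 0.44%.

+0.44%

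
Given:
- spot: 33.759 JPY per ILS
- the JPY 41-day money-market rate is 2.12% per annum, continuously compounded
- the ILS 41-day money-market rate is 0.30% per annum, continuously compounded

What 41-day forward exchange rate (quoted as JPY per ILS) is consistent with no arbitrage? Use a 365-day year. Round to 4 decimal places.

T = 41/365 years.
JPY growth factor: e^(0.0212×41/365) = 1.00238421.
ILS growth factor: e^(0.0030×41/365) = 1.00033704.
CIP: F = S · (grow JPY)/(grow ILS) = 33.759 × 1.00238421/1.00033704 = 33.828087 JPY per ILS.

33.8281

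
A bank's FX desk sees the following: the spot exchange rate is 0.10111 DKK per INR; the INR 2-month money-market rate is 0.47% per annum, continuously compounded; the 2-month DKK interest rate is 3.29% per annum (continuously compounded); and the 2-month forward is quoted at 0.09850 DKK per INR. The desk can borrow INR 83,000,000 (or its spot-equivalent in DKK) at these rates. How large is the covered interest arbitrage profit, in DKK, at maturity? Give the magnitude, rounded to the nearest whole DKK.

T = 2/12 years.
Route A — deposit INR, sell forward: 83,000,000 × 1.00078364 × 0.09850 = DKK 8,181,906.65.
Route B — convert at spot, deposit DKK: 83,000,000 × 0.10111 × 1.005498394 = DKK 8,438,273.24.
The quoted forward undervalues INR, so borrow INR, convert to DKK at spot, deposit the DKK at 3.29%, and buy INR forward at 0.09850 to cover the loan.
The gap between the two covered legs is DKK 256,367.

DKK 256,367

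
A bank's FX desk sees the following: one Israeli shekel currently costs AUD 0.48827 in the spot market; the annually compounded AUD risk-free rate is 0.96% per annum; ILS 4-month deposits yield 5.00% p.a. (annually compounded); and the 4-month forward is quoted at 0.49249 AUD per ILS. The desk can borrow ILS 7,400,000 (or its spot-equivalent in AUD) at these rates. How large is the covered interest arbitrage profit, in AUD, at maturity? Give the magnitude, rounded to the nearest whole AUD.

AUD 79,458

T = 4/12 years.
Keep in ILS, deliver into the forward: 7,400,000·1.016396357·0.49249 = AUD 3,704,181.31.
Swap to AUD now, deposit: 7,400,000·0.48827·1.003189814 = AUD 3,624,723.43.
The quoted forward overvalues ILS, so borrow AUD, buy ILS at spot, deposit the ILS at 5.00%, and sell the proceeds forward at 0.49249.
The gap between the two covered legs is AUD 79,458.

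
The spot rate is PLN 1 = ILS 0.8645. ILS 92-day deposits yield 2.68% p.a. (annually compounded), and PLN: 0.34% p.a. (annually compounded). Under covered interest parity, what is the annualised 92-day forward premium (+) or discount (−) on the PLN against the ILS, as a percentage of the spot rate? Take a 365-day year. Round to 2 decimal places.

T = 92/365 years.
No-arbitrage forward: 0.8645 × 1.0066884 / 1.0008559 = 0.8695379 ILS/PLN.
Annualised premium = (F − S)/S × (1/T) = (0.8695379 − 0.8645)/0.8645 ÷ (92/365) = 2.31%.

+2.31%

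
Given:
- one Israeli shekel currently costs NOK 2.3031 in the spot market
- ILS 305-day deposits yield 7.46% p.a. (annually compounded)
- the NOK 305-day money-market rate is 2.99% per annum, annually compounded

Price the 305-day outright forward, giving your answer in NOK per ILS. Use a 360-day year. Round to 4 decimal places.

2.2217

T = 305/360 years.
NOK accumulates by (1 + 0.0299)^(305/360) = 1.0252747.
ILS growth factor: (1 + 0.0746)^(305/360) = 1.0628525.
Forward (NOK per ILS) = 2.3031 × 1.0252747 / 1.0628525 = 2.221672.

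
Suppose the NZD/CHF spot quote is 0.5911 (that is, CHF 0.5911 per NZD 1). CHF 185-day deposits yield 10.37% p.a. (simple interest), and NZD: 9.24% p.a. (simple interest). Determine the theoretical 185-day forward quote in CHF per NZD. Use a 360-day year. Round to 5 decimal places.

0.59438

T = 185/360 years.
CHF accumulates by 1 + 0.1037×185/360 = 1.0532903.
NZD growth factor: 1 + 0.0924×185/360 = 1.0474833.
CIP: F = S · (grow CHF)/(grow NZD) = 0.5911 × 1.0532903/1.0474833 = 0.5943769 CHF per NZD.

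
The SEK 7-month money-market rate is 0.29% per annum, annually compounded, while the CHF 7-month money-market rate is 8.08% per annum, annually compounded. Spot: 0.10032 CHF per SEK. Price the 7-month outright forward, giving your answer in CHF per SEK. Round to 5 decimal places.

0.10479

T = 7/12 years.
Growth of 1 CHF over T: (1 + 0.0808)^(7/12) = 1.0463688.
Growth of 1 SEK over T: (1 + 0.0029)^(7/12) = 1.0016906.
Forward (CHF per SEK) = 0.10032 × 1.0463688 / 1.0016906 = 0.1047946.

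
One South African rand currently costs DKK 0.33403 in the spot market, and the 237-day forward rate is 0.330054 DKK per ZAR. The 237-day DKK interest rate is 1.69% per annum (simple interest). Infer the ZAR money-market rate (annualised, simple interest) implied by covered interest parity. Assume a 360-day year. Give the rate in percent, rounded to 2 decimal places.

T = 237/360 years.
F/S = 0.330054/0.33403 = 0.9880969 = (growth of DKK) / (growth of ZAR).
DKK growth factor: 1 + 0.0169×237/360 = 1.0111258.
That pins the ZAR growth at 1.0233063.
(1.0233063 − 1)/T = 0.035402, i.e. 3.54%.

3.54%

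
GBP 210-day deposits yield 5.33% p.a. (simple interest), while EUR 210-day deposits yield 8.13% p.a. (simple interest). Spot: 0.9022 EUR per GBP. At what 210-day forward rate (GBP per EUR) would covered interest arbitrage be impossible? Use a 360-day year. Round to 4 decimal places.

T = 210/360 years.
Growth of 1 EUR over T: 1 + 0.0813×210/360 = 1.047425.
GBP growth factor: 1 + 0.0533×210/360 = 1.0310917.
So F = 0.9022 × 1.047425 / 1.0310917 = 0.9164916 (EUR/GBP).
Quoted the other way: 1/0.9164916 = 1.0911 GBP per EUR.

1.0911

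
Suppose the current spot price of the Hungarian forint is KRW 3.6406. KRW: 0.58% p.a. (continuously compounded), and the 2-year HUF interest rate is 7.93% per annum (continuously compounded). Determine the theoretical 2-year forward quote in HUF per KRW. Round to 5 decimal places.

0.31818

T = 2 years.
Growth of 1 KRW over T: e^(0.0058×2) = 1.0116675.
Growth of 1 HUF over T: e^(0.0793×2) = 1.1718691.
CIP: F = S · (grow KRW)/(grow HUF) = 3.6406 × 1.0116675/1.1718691 = 3.142908 KRW per HUF.
Invert for HUF per KRW: 1 / 3.142908 = 0.31818.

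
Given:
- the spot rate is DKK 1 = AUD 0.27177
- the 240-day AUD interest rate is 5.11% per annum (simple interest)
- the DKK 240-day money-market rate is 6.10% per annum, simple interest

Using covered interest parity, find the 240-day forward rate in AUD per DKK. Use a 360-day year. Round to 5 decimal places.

T = 240/360 years.
AUD growth factor: 1 + 0.0511×240/360 = 1.0340667.
Growth of 1 DKK over T: 1 + 0.0610×240/360 = 1.0406667.
Forward (AUD per DKK) = 0.27177 × 1.0340667 / 1.0406667 = 0.2700464.

0.27005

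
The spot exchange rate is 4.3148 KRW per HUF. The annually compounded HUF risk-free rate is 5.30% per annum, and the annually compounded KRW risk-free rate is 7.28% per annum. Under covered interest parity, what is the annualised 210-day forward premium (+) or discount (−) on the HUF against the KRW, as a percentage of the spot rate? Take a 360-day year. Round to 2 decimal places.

+1.87%

T = 210/360 years.
F = S · g_KRW/g_HUF = 4.3148 × 1.0418438/1.0305836 = 4.3619437.
(F − S)/S ÷ T = (4.3619437 − 4.3148)/4.3148/(210/360) = 0.018730 → 1.87%.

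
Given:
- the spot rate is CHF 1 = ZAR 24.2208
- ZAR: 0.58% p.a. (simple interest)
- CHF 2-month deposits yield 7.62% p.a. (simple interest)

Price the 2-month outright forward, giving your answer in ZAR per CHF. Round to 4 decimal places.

T = 2/12 years.
ZAR accumulates by 1 + 0.0058×2/12 = 1.00096667.
CHF accumulates by 1 + 0.0762×2/12 = 1.012700.
CIP: F = S · (grow ZAR)/(grow CHF) = 24.2208 × 1.00096667/1.012700 = 23.940173 ZAR per CHF.

23.9402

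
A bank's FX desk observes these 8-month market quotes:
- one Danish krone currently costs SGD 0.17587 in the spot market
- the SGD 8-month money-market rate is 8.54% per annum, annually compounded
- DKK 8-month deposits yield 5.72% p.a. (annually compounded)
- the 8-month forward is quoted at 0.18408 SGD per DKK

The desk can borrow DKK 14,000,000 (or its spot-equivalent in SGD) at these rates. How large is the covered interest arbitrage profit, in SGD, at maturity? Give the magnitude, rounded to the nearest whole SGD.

T = 8/12 years.
Route A — deposit DKK, sell forward: 14,000,000 × 1.03777874 × 0.18408 = SGD 2,674,480.35.
Route B — convert at spot, deposit SGD: 14,000,000 × 0.17587 × 1.05615229 = SGD 2,600,437.05.
The quoted forward overvalues DKK, so borrow SGD, buy DKK at spot, deposit the DKK at 5.72%, and sell the proceeds forward at 0.18408.
Arbitrage profit = |2,674,480.35 − 2,600,437.05| = SGD 74,043.

SGD 74,043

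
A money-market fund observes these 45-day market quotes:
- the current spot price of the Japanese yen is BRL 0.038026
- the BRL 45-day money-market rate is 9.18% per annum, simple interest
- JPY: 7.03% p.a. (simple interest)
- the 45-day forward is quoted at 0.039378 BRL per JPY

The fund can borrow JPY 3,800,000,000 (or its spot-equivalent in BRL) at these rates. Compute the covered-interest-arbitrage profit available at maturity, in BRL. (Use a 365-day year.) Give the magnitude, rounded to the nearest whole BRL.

BRL 4,799,107

T = 45/365 years.
Route A — deposit JPY, sell forward: 3,800,000,000 × 1.00866712329 × 0.039378 = BRL 150,933,317.13.
Route B — convert at spot, deposit BRL: 3,800,000,000 × 0.038026 × 1.01131780822 = BRL 146,134,209.71.
The quoted forward overvalues JPY, so borrow BRL, buy JPY at spot, deposit the JPY at 7.03%, and sell the proceeds forward at 0.039378.
The gap between the two covered legs is BRL 4,799,107.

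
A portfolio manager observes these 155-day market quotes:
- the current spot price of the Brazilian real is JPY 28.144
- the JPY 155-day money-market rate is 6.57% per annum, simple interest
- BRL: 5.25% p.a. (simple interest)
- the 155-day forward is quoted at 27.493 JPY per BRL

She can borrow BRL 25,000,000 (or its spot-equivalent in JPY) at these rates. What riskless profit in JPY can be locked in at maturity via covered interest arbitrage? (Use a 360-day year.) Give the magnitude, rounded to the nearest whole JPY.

T = 155/360 years.
Keep in BRL, deliver into the forward: 25,000,000·1.02260416667·27.493 = JPY 702,861,408.86.
Swap to JPY now, deposit: 25,000,000·28.144·1.0282875 = JPY 723,503,085.00.
The quoted forward undervalues BRL, so borrow BRL, convert to JPY at spot, deposit the JPY at 6.57%, and buy BRL forward at 27.493 to cover the loan.
The gap between the two covered legs is JPY 20,641,676.

JPY 20,641,676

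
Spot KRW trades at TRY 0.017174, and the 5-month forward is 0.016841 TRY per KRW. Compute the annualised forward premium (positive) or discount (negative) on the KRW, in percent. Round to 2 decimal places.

-4.65%

T = 5/12 years.
(F − S)/S = (0.016841 − 0.017174)/0.017174 = -0.0193898.
×(1/T) gives -4.65% p.a.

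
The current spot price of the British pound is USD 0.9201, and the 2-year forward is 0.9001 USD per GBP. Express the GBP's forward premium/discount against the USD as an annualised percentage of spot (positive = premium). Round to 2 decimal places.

-1.09%

T = 2 years.
(F − S)/S = (0.9001 − 0.9201)/0.9201 = -0.0217368.
Annualise by dividing by T: -0.0217368 / 2 = -0.010868 → -1.09%.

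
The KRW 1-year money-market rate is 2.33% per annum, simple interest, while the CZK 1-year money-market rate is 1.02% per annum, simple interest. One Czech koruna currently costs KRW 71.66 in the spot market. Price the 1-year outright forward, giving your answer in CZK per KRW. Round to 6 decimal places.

T = 1 year.
Growth of 1 KRW over T: 1 + 0.0233×1 = 1.023300.
CZK growth factor: 1 + 0.0102×1 = 1.010200.
So F = 71.66 × 1.023300 / 1.010200 = 72.58927 (KRW/CZK).
Quoted the other way: 1/72.58927 = 0.013776 CZK per KRW.

0.013776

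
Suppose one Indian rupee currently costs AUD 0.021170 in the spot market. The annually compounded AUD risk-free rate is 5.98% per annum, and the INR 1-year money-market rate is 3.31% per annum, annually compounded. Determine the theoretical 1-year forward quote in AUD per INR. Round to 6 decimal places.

T = 1 year.
AUD accumulates by (1 + 0.0598)^1 = 1.059800.
INR accumulates by (1 + 0.0331)^1 = 1.033100.
CIP: F = S · (grow AUD)/(grow INR) = 0.02117 × 1.059800/1.033100 = 0.02171713 AUD per INR.

0.021717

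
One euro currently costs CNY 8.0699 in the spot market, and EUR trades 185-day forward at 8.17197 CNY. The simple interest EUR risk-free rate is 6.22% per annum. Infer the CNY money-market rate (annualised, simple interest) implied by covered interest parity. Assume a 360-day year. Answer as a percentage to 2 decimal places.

8.76%

T = 185/360 years.
F/S = 8.17197/8.0699 = 1.0126482 = (growth of CNY) / (growth of EUR).
The EUR side grows by 1 + 0.0622×185/360 = 1.0319639.
That pins the CNY growth at 1.0450164.
r = (1.0450164 − 1)/(185/360) = 0.087599 → 8.76%.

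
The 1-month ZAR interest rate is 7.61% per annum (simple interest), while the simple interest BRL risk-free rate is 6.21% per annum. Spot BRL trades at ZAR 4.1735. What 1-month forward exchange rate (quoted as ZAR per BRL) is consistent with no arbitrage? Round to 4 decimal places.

T = 1/12 years.
Growth of 1 ZAR over T: 1 + 0.0761×1/12 = 1.0063417.
Growth of 1 BRL over T: 1 + 0.0621×1/12 = 1.005175.
So F = 4.1735 × 1.0063417 / 1.005175 = 4.178344 (ZAR/BRL).

4.1783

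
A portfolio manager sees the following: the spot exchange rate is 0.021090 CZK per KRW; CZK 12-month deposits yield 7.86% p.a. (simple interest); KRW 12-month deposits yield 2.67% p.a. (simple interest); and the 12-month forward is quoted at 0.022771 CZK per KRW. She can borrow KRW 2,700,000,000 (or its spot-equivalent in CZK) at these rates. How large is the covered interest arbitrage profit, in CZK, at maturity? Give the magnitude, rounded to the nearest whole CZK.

CZK 1,704,542

T = 1 year.
Route A — deposit KRW, sell forward: 2,700,000,000 × 1.026700 × 0.022771 = CZK 63,123,261.39.
Route B — convert at spot, deposit CZK: 2,700,000,000 × 0.021090 × 1.078600 = CZK 61,418,719.80.
The quoted forward overvalues KRW, so borrow CZK, buy KRW at spot, deposit the KRW at 2.67%, and sell the proceeds forward at 0.022771.
Arbitrage profit = |63,123,261.39 − 61,418,719.80| = CZK 1,704,542.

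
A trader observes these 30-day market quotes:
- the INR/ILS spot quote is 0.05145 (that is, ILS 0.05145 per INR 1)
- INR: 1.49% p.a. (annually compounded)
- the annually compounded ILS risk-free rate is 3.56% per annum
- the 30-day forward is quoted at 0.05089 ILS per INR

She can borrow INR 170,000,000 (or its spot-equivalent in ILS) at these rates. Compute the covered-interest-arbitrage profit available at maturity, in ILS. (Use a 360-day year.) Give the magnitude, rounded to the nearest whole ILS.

T = 30/360 years.
Invest the INR and cover forward: 170,000,000 × 1.001233267 × 0.05089 = ILS 8,661,969.36.
Convert at spot and invest in ILS: 170,000,000 × 0.05145 × 1.002919334 = ILS 8,772,033.95.
The quoted forward undervalues INR, so borrow INR, convert to ILS at spot, deposit the ILS at 3.56%, and buy INR forward at 0.05089 to cover the loan.
The gap between the two covered legs is ILS 110,065.

ILS 110,065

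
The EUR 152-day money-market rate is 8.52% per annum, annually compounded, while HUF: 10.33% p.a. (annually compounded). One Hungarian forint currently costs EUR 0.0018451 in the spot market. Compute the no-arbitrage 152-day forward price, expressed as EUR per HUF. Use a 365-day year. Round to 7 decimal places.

T = 152/365 years.
EUR growth factor: (1 + 0.0852)^(152/365) = 1.0346361.
Growth of 1 HUF over T: (1 + 0.1033)^(152/365) = 1.0417878.
So F = 0.0018451 × 1.0346361 / 1.0417878 = 0.001832434 (EUR/HUF).

0.0018324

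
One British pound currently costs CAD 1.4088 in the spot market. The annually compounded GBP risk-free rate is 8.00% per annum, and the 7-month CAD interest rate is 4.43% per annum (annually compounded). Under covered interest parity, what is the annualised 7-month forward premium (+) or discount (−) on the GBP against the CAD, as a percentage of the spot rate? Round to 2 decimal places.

-3.33%

T = 7/12 years.
No-arbitrage forward: 1.4088 × 1.025608 / 1.0459169 = 1.3814449 CAD/GBP.
Annualised premium = (F − S)/S × (1/T) = (1.3814449 − 1.4088)/1.4088 ÷ (7/12) = -3.33%.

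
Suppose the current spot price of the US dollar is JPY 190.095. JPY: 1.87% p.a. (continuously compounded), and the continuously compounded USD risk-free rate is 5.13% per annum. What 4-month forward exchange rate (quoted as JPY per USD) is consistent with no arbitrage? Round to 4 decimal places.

188.0405

T = 4/12 years.
JPY growth factor: e^(0.0187×4/12) = 1.006252801.
Growth of 1 USD over T: e^(0.0513×4/12) = 1.017247042.
So F = 190.095 × 1.006252801 / 1.017247042 = 188.040484 (JPY/USD).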